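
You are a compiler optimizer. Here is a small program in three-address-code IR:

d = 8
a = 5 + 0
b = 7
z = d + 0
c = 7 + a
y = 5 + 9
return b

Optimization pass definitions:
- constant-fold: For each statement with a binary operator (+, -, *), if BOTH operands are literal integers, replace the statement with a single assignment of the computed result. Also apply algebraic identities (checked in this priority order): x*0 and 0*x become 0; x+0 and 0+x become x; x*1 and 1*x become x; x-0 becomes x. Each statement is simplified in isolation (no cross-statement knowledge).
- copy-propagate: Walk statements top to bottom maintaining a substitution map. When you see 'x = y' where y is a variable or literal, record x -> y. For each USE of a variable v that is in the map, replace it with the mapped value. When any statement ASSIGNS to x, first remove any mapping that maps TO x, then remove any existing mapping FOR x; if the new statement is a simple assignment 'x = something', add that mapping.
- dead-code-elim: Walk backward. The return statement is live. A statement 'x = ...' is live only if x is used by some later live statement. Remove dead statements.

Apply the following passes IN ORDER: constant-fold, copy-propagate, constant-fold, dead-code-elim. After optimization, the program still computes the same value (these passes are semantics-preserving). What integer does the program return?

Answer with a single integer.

Answer: 7

Derivation:
Initial IR:
  d = 8
  a = 5 + 0
  b = 7
  z = d + 0
  c = 7 + a
  y = 5 + 9
  return b
After constant-fold (7 stmts):
  d = 8
  a = 5
  b = 7
  z = d
  c = 7 + a
  y = 14
  return b
After copy-propagate (7 stmts):
  d = 8
  a = 5
  b = 7
  z = 8
  c = 7 + 5
  y = 14
  return 7
After constant-fold (7 stmts):
  d = 8
  a = 5
  b = 7
  z = 8
  c = 12
  y = 14
  return 7
After dead-code-elim (1 stmts):
  return 7
Evaluate:
  d = 8  =>  d = 8
  a = 5 + 0  =>  a = 5
  b = 7  =>  b = 7
  z = d + 0  =>  z = 8
  c = 7 + a  =>  c = 12
  y = 5 + 9  =>  y = 14
  return b = 7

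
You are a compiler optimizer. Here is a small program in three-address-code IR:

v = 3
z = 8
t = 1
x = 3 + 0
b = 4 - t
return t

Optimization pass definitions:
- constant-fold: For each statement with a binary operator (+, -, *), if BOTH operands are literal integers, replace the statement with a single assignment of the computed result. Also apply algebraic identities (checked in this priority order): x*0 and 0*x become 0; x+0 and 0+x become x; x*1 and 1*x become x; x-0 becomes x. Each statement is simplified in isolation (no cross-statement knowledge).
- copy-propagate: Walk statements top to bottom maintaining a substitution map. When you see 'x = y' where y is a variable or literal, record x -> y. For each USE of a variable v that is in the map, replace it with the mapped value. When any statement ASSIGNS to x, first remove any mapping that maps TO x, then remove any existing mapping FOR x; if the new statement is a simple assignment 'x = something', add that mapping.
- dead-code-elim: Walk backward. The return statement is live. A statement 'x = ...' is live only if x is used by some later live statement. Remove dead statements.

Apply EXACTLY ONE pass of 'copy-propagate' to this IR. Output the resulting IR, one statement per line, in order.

Applying copy-propagate statement-by-statement:
  [1] v = 3  (unchanged)
  [2] z = 8  (unchanged)
  [3] t = 1  (unchanged)
  [4] x = 3 + 0  (unchanged)
  [5] b = 4 - t  -> b = 4 - 1
  [6] return t  -> return 1
Result (6 stmts):
  v = 3
  z = 8
  t = 1
  x = 3 + 0
  b = 4 - 1
  return 1

Answer: v = 3
z = 8
t = 1
x = 3 + 0
b = 4 - 1
return 1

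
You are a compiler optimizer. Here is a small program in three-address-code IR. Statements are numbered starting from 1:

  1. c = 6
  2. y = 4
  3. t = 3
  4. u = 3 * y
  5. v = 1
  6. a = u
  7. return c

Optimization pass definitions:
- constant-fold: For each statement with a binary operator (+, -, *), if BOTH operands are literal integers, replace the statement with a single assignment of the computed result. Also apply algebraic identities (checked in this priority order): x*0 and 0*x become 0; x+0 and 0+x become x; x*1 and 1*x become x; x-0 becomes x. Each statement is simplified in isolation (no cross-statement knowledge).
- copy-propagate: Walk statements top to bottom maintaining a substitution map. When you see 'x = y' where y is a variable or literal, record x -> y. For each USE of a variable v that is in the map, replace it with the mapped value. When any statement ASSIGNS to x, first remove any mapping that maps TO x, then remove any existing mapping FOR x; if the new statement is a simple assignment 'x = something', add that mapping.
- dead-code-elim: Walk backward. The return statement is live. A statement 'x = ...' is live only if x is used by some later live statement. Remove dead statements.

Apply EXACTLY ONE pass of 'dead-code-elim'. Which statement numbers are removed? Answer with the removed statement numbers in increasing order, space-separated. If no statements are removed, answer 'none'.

Answer: 2 3 4 5 6

Derivation:
Backward liveness scan:
Stmt 1 'c = 6': KEEP (c is live); live-in = []
Stmt 2 'y = 4': DEAD (y not in live set ['c'])
Stmt 3 't = 3': DEAD (t not in live set ['c'])
Stmt 4 'u = 3 * y': DEAD (u not in live set ['c'])
Stmt 5 'v = 1': DEAD (v not in live set ['c'])
Stmt 6 'a = u': DEAD (a not in live set ['c'])
Stmt 7 'return c': KEEP (return); live-in = ['c']
Removed statement numbers: [2, 3, 4, 5, 6]
Surviving IR:
  c = 6
  return c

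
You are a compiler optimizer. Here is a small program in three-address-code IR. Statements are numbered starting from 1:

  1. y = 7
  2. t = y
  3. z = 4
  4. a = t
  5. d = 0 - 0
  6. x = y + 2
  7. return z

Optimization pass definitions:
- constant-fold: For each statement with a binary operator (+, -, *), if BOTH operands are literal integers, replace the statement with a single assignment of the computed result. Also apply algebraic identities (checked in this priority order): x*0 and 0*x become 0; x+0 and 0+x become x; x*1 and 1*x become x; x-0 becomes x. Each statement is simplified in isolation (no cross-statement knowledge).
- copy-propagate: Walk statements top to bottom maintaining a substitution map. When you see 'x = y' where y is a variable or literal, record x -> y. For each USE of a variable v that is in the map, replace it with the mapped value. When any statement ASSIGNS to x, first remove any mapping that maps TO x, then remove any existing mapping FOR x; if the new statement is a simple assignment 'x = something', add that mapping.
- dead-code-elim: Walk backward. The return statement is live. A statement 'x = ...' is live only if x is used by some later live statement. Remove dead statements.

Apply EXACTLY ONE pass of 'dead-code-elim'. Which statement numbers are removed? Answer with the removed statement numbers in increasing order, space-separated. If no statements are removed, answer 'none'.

Backward liveness scan:
Stmt 1 'y = 7': DEAD (y not in live set [])
Stmt 2 't = y': DEAD (t not in live set [])
Stmt 3 'z = 4': KEEP (z is live); live-in = []
Stmt 4 'a = t': DEAD (a not in live set ['z'])
Stmt 5 'd = 0 - 0': DEAD (d not in live set ['z'])
Stmt 6 'x = y + 2': DEAD (x not in live set ['z'])
Stmt 7 'return z': KEEP (return); live-in = ['z']
Removed statement numbers: [1, 2, 4, 5, 6]
Surviving IR:
  z = 4
  return z

Answer: 1 2 4 5 6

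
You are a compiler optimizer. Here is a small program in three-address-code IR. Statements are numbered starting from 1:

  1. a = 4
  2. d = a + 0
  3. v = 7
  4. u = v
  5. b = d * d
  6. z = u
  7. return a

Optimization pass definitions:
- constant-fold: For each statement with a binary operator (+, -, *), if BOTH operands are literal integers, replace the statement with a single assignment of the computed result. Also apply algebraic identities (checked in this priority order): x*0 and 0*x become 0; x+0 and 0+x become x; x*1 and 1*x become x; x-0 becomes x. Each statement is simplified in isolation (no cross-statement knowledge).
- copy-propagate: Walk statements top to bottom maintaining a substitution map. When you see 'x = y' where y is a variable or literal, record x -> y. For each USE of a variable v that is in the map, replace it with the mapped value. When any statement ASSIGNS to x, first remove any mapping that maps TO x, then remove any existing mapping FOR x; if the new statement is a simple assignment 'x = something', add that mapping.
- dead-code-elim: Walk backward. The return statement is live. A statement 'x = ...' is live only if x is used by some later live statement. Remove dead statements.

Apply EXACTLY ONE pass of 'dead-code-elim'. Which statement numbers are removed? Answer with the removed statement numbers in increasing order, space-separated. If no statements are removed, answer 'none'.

Answer: 2 3 4 5 6

Derivation:
Backward liveness scan:
Stmt 1 'a = 4': KEEP (a is live); live-in = []
Stmt 2 'd = a + 0': DEAD (d not in live set ['a'])
Stmt 3 'v = 7': DEAD (v not in live set ['a'])
Stmt 4 'u = v': DEAD (u not in live set ['a'])
Stmt 5 'b = d * d': DEAD (b not in live set ['a'])
Stmt 6 'z = u': DEAD (z not in live set ['a'])
Stmt 7 'return a': KEEP (return); live-in = ['a']
Removed statement numbers: [2, 3, 4, 5, 6]
Surviving IR:
  a = 4
  return a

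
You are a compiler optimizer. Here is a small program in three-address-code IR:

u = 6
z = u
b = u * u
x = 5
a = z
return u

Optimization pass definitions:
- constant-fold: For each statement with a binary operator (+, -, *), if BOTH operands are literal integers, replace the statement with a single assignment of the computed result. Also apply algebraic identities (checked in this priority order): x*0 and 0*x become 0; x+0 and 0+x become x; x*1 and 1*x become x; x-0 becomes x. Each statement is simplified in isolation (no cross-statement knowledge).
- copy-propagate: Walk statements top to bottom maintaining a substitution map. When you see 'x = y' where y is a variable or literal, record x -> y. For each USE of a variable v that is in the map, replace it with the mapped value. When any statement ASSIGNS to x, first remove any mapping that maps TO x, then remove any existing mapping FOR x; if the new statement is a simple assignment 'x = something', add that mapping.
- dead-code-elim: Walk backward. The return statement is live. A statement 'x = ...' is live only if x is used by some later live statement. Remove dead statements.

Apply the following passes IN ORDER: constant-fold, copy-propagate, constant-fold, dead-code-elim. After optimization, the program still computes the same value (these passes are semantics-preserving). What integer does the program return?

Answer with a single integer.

Initial IR:
  u = 6
  z = u
  b = u * u
  x = 5
  a = z
  return u
After constant-fold (6 stmts):
  u = 6
  z = u
  b = u * u
  x = 5
  a = z
  return u
After copy-propagate (6 stmts):
  u = 6
  z = 6
  b = 6 * 6
  x = 5
  a = 6
  return 6
After constant-fold (6 stmts):
  u = 6
  z = 6
  b = 36
  x = 5
  a = 6
  return 6
After dead-code-elim (1 stmts):
  return 6
Evaluate:
  u = 6  =>  u = 6
  z = u  =>  z = 6
  b = u * u  =>  b = 36
  x = 5  =>  x = 5
  a = z  =>  a = 6
  return u = 6

Answer: 6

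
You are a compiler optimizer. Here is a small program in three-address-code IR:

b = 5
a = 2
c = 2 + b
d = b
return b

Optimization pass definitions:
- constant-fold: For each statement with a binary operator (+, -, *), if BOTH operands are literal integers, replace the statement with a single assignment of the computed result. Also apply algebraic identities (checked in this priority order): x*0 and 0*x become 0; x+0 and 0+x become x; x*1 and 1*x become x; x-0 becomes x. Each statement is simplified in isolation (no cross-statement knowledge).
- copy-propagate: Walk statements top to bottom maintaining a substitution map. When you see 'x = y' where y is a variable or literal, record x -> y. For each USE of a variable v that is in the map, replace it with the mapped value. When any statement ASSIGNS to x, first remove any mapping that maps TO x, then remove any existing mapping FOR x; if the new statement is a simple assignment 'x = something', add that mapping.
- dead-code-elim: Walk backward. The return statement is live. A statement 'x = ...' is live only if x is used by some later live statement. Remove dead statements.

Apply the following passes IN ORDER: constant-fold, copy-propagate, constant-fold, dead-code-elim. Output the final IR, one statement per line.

Initial IR:
  b = 5
  a = 2
  c = 2 + b
  d = b
  return b
After constant-fold (5 stmts):
  b = 5
  a = 2
  c = 2 + b
  d = b
  return b
After copy-propagate (5 stmts):
  b = 5
  a = 2
  c = 2 + 5
  d = 5
  return 5
After constant-fold (5 stmts):
  b = 5
  a = 2
  c = 7
  d = 5
  return 5
After dead-code-elim (1 stmts):
  return 5

Answer: return 5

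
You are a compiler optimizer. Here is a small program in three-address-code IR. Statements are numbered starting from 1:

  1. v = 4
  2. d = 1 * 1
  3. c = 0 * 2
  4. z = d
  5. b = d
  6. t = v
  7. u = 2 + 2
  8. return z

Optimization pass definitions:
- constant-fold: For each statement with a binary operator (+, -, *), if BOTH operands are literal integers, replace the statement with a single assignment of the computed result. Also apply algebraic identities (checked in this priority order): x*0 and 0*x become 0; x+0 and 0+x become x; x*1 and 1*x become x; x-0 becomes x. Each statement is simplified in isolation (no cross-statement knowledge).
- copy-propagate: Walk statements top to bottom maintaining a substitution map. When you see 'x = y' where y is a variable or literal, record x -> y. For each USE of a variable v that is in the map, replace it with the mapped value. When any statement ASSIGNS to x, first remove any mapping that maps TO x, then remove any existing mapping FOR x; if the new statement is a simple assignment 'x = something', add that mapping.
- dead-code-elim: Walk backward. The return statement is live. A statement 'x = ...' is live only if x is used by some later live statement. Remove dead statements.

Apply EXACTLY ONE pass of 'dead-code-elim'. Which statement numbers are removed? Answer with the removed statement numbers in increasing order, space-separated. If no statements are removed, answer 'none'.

Backward liveness scan:
Stmt 1 'v = 4': DEAD (v not in live set [])
Stmt 2 'd = 1 * 1': KEEP (d is live); live-in = []
Stmt 3 'c = 0 * 2': DEAD (c not in live set ['d'])
Stmt 4 'z = d': KEEP (z is live); live-in = ['d']
Stmt 5 'b = d': DEAD (b not in live set ['z'])
Stmt 6 't = v': DEAD (t not in live set ['z'])
Stmt 7 'u = 2 + 2': DEAD (u not in live set ['z'])
Stmt 8 'return z': KEEP (return); live-in = ['z']
Removed statement numbers: [1, 3, 5, 6, 7]
Surviving IR:
  d = 1 * 1
  z = d
  return z

Answer: 1 3 5 6 7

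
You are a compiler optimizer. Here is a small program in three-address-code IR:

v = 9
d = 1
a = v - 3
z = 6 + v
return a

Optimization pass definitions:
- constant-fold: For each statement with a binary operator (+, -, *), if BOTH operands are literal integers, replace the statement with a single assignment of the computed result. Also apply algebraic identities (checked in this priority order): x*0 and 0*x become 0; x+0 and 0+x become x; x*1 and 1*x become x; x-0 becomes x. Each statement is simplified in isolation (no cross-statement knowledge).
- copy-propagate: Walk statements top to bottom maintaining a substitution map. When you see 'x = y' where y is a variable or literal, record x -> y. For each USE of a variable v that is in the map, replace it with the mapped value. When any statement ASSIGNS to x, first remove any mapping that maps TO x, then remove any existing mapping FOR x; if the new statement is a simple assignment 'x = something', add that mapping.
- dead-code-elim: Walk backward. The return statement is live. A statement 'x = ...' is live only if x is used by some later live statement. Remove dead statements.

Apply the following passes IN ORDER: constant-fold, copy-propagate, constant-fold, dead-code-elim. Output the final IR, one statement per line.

Answer: a = 6
return a

Derivation:
Initial IR:
  v = 9
  d = 1
  a = v - 3
  z = 6 + v
  return a
After constant-fold (5 stmts):
  v = 9
  d = 1
  a = v - 3
  z = 6 + v
  return a
After copy-propagate (5 stmts):
  v = 9
  d = 1
  a = 9 - 3
  z = 6 + 9
  return a
After constant-fold (5 stmts):
  v = 9
  d = 1
  a = 6
  z = 15
  return a
After dead-code-elim (2 stmts):
  a = 6
  return a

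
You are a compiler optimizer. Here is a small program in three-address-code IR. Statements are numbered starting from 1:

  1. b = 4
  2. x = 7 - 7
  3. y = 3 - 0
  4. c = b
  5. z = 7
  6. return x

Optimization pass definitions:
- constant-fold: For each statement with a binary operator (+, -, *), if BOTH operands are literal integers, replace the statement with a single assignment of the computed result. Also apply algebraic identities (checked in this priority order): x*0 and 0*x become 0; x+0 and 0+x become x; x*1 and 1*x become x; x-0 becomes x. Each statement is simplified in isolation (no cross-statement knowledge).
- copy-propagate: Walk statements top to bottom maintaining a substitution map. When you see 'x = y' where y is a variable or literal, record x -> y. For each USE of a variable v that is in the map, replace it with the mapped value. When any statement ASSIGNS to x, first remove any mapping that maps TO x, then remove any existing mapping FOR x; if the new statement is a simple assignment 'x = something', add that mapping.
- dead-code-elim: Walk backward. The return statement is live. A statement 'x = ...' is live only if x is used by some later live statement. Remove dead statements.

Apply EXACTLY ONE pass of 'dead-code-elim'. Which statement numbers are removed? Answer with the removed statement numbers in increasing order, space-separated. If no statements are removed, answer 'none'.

Answer: 1 3 4 5

Derivation:
Backward liveness scan:
Stmt 1 'b = 4': DEAD (b not in live set [])
Stmt 2 'x = 7 - 7': KEEP (x is live); live-in = []
Stmt 3 'y = 3 - 0': DEAD (y not in live set ['x'])
Stmt 4 'c = b': DEAD (c not in live set ['x'])
Stmt 5 'z = 7': DEAD (z not in live set ['x'])
Stmt 6 'return x': KEEP (return); live-in = ['x']
Removed statement numbers: [1, 3, 4, 5]
Surviving IR:
  x = 7 - 7
  return x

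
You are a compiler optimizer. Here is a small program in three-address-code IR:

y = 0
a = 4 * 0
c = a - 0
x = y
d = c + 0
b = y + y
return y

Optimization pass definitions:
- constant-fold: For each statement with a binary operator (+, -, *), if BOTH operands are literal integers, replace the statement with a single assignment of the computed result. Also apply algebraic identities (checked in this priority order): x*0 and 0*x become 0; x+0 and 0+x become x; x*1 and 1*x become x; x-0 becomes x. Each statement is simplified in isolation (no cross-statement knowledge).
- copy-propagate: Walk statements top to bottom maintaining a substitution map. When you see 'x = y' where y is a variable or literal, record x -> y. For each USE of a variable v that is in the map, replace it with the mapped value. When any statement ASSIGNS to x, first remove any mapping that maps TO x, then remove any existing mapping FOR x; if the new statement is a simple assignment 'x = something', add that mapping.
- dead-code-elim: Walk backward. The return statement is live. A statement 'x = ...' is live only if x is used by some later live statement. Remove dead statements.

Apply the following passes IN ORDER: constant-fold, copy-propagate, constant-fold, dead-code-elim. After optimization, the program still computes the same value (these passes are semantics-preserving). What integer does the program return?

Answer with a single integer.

Initial IR:
  y = 0
  a = 4 * 0
  c = a - 0
  x = y
  d = c + 0
  b = y + y
  return y
After constant-fold (7 stmts):
  y = 0
  a = 0
  c = a
  x = y
  d = c
  b = y + y
  return y
After copy-propagate (7 stmts):
  y = 0
  a = 0
  c = 0
  x = 0
  d = 0
  b = 0 + 0
  return 0
After constant-fold (7 stmts):
  y = 0
  a = 0
  c = 0
  x = 0
  d = 0
  b = 0
  return 0
After dead-code-elim (1 stmts):
  return 0
Evaluate:
  y = 0  =>  y = 0
  a = 4 * 0  =>  a = 0
  c = a - 0  =>  c = 0
  x = y  =>  x = 0
  d = c + 0  =>  d = 0
  b = y + y  =>  b = 0
  return y = 0

Answer: 0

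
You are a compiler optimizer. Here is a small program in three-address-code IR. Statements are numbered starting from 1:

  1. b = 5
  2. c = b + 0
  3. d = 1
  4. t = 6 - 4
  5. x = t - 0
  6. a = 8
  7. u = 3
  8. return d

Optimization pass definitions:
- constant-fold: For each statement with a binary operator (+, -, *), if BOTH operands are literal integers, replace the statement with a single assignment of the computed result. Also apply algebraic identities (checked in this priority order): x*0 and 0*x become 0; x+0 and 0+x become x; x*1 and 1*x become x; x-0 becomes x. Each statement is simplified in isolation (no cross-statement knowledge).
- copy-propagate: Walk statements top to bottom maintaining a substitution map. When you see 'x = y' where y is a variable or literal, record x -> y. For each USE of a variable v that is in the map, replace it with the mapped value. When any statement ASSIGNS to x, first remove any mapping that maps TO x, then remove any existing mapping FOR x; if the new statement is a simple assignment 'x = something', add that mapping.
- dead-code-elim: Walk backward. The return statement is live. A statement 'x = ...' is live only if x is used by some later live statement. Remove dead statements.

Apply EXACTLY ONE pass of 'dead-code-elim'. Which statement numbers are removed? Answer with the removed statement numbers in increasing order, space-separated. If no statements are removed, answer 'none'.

Answer: 1 2 4 5 6 7

Derivation:
Backward liveness scan:
Stmt 1 'b = 5': DEAD (b not in live set [])
Stmt 2 'c = b + 0': DEAD (c not in live set [])
Stmt 3 'd = 1': KEEP (d is live); live-in = []
Stmt 4 't = 6 - 4': DEAD (t not in live set ['d'])
Stmt 5 'x = t - 0': DEAD (x not in live set ['d'])
Stmt 6 'a = 8': DEAD (a not in live set ['d'])
Stmt 7 'u = 3': DEAD (u not in live set ['d'])
Stmt 8 'return d': KEEP (return); live-in = ['d']
Removed statement numbers: [1, 2, 4, 5, 6, 7]
Surviving IR:
  d = 1
  return d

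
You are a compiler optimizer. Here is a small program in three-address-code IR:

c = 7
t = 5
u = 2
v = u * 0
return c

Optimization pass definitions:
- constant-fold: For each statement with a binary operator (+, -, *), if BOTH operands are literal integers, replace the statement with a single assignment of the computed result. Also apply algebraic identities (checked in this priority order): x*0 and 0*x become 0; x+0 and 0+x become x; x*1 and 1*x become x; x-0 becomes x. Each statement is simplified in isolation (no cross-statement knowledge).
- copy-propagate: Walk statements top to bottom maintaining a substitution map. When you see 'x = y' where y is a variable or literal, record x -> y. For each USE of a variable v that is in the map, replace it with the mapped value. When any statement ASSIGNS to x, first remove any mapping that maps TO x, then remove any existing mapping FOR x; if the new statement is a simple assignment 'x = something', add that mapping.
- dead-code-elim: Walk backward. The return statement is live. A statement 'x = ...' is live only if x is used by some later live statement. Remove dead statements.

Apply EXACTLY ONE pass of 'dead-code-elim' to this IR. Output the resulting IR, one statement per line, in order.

Answer: c = 7
return c

Derivation:
Applying dead-code-elim statement-by-statement:
  [5] return c  -> KEEP (return); live=['c']
  [4] v = u * 0  -> DEAD (v not live)
  [3] u = 2  -> DEAD (u not live)
  [2] t = 5  -> DEAD (t not live)
  [1] c = 7  -> KEEP; live=[]
Result (2 stmts):
  c = 7
  return c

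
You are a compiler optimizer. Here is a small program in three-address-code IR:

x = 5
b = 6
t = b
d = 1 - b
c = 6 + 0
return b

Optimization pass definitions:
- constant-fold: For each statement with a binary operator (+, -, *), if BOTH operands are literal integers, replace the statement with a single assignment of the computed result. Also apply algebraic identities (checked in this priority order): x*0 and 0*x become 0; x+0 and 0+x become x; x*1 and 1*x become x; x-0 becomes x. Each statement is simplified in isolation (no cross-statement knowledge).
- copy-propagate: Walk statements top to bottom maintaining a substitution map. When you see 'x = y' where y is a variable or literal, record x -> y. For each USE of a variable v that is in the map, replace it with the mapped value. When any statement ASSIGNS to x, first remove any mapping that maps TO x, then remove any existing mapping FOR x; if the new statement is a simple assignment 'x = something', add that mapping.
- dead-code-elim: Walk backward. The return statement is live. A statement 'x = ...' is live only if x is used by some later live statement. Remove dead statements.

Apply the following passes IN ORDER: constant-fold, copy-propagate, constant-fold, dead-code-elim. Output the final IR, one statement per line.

Answer: return 6

Derivation:
Initial IR:
  x = 5
  b = 6
  t = b
  d = 1 - b
  c = 6 + 0
  return b
After constant-fold (6 stmts):
  x = 5
  b = 6
  t = b
  d = 1 - b
  c = 6
  return b
After copy-propagate (6 stmts):
  x = 5
  b = 6
  t = 6
  d = 1 - 6
  c = 6
  return 6
After constant-fold (6 stmts):
  x = 5
  b = 6
  t = 6
  d = -5
  c = 6
  return 6
After dead-code-elim (1 stmts):
  return 6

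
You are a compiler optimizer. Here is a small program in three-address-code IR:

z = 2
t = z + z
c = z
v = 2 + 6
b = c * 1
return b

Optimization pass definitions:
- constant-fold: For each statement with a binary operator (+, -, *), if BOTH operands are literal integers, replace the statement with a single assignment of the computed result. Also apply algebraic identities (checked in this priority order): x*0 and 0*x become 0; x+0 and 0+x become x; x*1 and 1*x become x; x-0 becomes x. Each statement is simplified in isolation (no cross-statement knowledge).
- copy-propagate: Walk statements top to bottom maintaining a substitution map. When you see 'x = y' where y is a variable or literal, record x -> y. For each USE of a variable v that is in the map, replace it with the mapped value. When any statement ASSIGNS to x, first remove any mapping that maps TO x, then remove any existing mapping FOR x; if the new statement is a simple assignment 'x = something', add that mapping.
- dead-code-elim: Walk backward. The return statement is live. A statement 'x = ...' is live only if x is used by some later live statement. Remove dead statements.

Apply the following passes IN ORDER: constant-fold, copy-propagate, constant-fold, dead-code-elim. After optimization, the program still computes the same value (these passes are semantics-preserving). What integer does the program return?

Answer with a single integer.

Initial IR:
  z = 2
  t = z + z
  c = z
  v = 2 + 6
  b = c * 1
  return b
After constant-fold (6 stmts):
  z = 2
  t = z + z
  c = z
  v = 8
  b = c
  return b
After copy-propagate (6 stmts):
  z = 2
  t = 2 + 2
  c = 2
  v = 8
  b = 2
  return 2
After constant-fold (6 stmts):
  z = 2
  t = 4
  c = 2
  v = 8
  b = 2
  return 2
After dead-code-elim (1 stmts):
  return 2
Evaluate:
  z = 2  =>  z = 2
  t = z + z  =>  t = 4
  c = z  =>  c = 2
  v = 2 + 6  =>  v = 8
  b = c * 1  =>  b = 2
  return b = 2

Answer: 2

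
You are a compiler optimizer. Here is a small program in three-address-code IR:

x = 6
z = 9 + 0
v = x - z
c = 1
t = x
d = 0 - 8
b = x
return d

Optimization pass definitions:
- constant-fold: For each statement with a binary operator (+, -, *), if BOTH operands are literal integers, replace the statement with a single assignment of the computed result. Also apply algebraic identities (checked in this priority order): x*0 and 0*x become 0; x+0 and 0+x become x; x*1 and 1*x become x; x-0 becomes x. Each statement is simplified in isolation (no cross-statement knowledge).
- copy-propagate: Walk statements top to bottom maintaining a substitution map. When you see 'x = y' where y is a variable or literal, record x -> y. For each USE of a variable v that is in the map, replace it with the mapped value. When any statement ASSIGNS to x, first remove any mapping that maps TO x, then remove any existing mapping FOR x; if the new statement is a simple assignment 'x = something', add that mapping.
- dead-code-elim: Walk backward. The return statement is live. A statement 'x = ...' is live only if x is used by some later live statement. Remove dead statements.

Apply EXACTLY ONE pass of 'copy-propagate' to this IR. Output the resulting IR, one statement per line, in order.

Applying copy-propagate statement-by-statement:
  [1] x = 6  (unchanged)
  [2] z = 9 + 0  (unchanged)
  [3] v = x - z  -> v = 6 - z
  [4] c = 1  (unchanged)
  [5] t = x  -> t = 6
  [6] d = 0 - 8  (unchanged)
  [7] b = x  -> b = 6
  [8] return d  (unchanged)
Result (8 stmts):
  x = 6
  z = 9 + 0
  v = 6 - z
  c = 1
  t = 6
  d = 0 - 8
  b = 6
  return d

Answer: x = 6
z = 9 + 0
v = 6 - z
c = 1
t = 6
d = 0 - 8
b = 6
return d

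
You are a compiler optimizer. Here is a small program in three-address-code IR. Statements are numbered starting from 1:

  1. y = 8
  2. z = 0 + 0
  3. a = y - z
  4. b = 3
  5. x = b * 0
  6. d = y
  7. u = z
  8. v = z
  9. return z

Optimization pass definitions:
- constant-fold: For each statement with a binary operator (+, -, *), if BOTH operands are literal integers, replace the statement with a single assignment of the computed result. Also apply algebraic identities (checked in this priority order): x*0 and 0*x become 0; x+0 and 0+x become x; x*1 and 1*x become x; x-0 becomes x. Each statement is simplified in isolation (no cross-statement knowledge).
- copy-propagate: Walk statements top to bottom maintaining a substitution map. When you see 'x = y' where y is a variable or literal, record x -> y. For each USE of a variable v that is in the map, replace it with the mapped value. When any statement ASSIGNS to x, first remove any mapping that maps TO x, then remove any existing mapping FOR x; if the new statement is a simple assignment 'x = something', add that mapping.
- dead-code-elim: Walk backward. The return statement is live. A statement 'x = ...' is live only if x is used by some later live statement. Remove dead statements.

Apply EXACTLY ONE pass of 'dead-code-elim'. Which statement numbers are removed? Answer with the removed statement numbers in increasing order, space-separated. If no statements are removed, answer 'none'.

Answer: 1 3 4 5 6 7 8

Derivation:
Backward liveness scan:
Stmt 1 'y = 8': DEAD (y not in live set [])
Stmt 2 'z = 0 + 0': KEEP (z is live); live-in = []
Stmt 3 'a = y - z': DEAD (a not in live set ['z'])
Stmt 4 'b = 3': DEAD (b not in live set ['z'])
Stmt 5 'x = b * 0': DEAD (x not in live set ['z'])
Stmt 6 'd = y': DEAD (d not in live set ['z'])
Stmt 7 'u = z': DEAD (u not in live set ['z'])
Stmt 8 'v = z': DEAD (v not in live set ['z'])
Stmt 9 'return z': KEEP (return); live-in = ['z']
Removed statement numbers: [1, 3, 4, 5, 6, 7, 8]
Surviving IR:
  z = 0 + 0
  return z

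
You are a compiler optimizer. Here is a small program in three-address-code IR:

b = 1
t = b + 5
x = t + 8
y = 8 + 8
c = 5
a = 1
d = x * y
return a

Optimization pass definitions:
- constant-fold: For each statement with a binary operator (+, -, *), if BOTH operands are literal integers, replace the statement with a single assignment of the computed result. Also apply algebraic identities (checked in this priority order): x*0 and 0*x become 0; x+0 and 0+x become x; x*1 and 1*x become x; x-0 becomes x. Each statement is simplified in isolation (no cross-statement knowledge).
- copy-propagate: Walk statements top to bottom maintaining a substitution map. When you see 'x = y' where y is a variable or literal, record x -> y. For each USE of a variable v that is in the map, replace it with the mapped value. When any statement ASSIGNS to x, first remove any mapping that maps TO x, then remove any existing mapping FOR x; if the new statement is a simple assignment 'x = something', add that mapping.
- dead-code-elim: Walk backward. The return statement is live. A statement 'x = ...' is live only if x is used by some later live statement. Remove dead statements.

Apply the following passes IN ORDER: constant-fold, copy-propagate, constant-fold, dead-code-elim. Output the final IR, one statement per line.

Initial IR:
  b = 1
  t = b + 5
  x = t + 8
  y = 8 + 8
  c = 5
  a = 1
  d = x * y
  return a
After constant-fold (8 stmts):
  b = 1
  t = b + 5
  x = t + 8
  y = 16
  c = 5
  a = 1
  d = x * y
  return a
After copy-propagate (8 stmts):
  b = 1
  t = 1 + 5
  x = t + 8
  y = 16
  c = 5
  a = 1
  d = x * 16
  return 1
After constant-fold (8 stmts):
  b = 1
  t = 6
  x = t + 8
  y = 16
  c = 5
  a = 1
  d = x * 16
  return 1
After dead-code-elim (1 stmts):
  return 1

Answer: return 1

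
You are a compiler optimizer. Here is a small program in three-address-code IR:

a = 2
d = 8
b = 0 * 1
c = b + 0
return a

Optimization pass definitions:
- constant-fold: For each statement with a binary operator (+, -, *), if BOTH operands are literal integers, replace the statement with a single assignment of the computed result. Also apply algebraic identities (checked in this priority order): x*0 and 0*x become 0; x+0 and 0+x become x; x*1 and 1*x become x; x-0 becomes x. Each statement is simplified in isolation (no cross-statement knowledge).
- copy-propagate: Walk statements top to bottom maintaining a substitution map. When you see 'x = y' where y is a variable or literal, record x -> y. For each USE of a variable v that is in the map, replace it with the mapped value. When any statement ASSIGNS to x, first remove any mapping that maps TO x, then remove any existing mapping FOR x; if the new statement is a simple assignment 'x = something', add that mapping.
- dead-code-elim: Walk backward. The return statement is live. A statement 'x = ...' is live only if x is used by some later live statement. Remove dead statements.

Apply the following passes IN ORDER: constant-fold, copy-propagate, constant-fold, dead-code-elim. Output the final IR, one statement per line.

Initial IR:
  a = 2
  d = 8
  b = 0 * 1
  c = b + 0
  return a
After constant-fold (5 stmts):
  a = 2
  d = 8
  b = 0
  c = b
  return a
After copy-propagate (5 stmts):
  a = 2
  d = 8
  b = 0
  c = 0
  return 2
After constant-fold (5 stmts):
  a = 2
  d = 8
  b = 0
  c = 0
  return 2
After dead-code-elim (1 stmts):
  return 2

Answer: return 2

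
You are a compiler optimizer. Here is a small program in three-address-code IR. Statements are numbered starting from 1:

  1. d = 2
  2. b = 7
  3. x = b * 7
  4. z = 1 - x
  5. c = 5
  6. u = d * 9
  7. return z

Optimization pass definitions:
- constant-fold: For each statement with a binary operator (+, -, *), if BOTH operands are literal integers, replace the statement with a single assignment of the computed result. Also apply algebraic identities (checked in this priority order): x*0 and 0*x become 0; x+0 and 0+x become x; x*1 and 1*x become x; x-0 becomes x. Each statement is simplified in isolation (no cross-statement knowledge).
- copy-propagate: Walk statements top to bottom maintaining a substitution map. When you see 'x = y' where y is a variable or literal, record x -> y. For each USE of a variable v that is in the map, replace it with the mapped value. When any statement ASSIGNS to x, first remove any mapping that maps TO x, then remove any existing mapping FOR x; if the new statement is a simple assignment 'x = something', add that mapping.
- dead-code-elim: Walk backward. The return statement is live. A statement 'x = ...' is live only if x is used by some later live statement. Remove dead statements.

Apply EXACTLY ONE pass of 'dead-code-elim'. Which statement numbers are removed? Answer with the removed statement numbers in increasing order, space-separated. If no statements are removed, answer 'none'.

Answer: 1 5 6

Derivation:
Backward liveness scan:
Stmt 1 'd = 2': DEAD (d not in live set [])
Stmt 2 'b = 7': KEEP (b is live); live-in = []
Stmt 3 'x = b * 7': KEEP (x is live); live-in = ['b']
Stmt 4 'z = 1 - x': KEEP (z is live); live-in = ['x']
Stmt 5 'c = 5': DEAD (c not in live set ['z'])
Stmt 6 'u = d * 9': DEAD (u not in live set ['z'])
Stmt 7 'return z': KEEP (return); live-in = ['z']
Removed statement numbers: [1, 5, 6]
Surviving IR:
  b = 7
  x = b * 7
  z = 1 - x
  return z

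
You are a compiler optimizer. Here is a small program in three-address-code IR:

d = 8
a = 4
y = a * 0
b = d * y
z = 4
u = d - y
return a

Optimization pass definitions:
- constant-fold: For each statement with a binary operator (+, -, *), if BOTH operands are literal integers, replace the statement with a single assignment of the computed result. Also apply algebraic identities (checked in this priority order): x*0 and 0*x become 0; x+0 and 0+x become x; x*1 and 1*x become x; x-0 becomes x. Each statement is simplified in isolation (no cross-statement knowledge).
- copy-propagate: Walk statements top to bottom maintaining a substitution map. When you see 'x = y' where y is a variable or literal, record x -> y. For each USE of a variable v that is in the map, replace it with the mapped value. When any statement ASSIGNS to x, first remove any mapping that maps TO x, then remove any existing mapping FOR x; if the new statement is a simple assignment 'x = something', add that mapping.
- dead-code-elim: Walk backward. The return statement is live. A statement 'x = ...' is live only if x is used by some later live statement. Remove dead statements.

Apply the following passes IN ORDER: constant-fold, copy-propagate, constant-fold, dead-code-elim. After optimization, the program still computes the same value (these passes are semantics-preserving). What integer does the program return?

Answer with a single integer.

Answer: 4

Derivation:
Initial IR:
  d = 8
  a = 4
  y = a * 0
  b = d * y
  z = 4
  u = d - y
  return a
After constant-fold (7 stmts):
  d = 8
  a = 4
  y = 0
  b = d * y
  z = 4
  u = d - y
  return a
After copy-propagate (7 stmts):
  d = 8
  a = 4
  y = 0
  b = 8 * 0
  z = 4
  u = 8 - 0
  return 4
After constant-fold (7 stmts):
  d = 8
  a = 4
  y = 0
  b = 0
  z = 4
  u = 8
  return 4
After dead-code-elim (1 stmts):
  return 4
Evaluate:
  d = 8  =>  d = 8
  a = 4  =>  a = 4
  y = a * 0  =>  y = 0
  b = d * y  =>  b = 0
  z = 4  =>  z = 4
  u = d - y  =>  u = 8
  return a = 4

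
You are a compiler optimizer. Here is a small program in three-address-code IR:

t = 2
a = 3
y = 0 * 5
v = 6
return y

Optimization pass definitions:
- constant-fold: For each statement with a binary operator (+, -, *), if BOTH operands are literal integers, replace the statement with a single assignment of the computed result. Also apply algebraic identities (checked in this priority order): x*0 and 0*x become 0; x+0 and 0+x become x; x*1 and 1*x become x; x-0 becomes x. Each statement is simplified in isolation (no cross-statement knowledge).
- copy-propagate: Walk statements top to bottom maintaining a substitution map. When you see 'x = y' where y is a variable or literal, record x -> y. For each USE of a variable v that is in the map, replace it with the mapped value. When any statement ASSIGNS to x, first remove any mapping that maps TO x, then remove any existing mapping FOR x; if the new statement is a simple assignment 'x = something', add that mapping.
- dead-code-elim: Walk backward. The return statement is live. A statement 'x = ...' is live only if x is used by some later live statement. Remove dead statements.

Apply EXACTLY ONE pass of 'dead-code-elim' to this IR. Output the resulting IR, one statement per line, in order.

Applying dead-code-elim statement-by-statement:
  [5] return y  -> KEEP (return); live=['y']
  [4] v = 6  -> DEAD (v not live)
  [3] y = 0 * 5  -> KEEP; live=[]
  [2] a = 3  -> DEAD (a not live)
  [1] t = 2  -> DEAD (t not live)
Result (2 stmts):
  y = 0 * 5
  return y

Answer: y = 0 * 5
return y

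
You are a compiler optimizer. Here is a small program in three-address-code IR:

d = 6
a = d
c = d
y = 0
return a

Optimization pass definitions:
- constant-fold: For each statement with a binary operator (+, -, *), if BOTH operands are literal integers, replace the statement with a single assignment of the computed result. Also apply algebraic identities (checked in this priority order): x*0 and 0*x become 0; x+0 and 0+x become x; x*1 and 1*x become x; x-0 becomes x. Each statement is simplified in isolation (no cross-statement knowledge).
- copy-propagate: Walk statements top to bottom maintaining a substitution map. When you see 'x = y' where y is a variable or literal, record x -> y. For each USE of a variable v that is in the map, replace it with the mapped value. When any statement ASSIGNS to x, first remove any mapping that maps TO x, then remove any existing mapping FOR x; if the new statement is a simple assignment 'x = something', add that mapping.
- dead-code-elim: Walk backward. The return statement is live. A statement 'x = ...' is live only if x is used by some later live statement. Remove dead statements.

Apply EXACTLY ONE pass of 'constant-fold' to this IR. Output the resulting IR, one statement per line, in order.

Applying constant-fold statement-by-statement:
  [1] d = 6  (unchanged)
  [2] a = d  (unchanged)
  [3] c = d  (unchanged)
  [4] y = 0  (unchanged)
  [5] return a  (unchanged)
Result (5 stmts):
  d = 6
  a = d
  c = d
  y = 0
  return a

Answer: d = 6
a = d
c = d
y = 0
return a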